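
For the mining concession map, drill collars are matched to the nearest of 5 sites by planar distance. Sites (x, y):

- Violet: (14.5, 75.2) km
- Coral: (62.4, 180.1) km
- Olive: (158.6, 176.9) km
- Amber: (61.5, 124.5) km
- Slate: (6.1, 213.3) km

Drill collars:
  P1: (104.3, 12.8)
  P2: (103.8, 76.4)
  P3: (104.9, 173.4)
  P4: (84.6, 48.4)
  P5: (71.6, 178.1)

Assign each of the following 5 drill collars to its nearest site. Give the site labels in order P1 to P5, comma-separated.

Violet, Amber, Coral, Violet, Coral

P1 → Violet (d²=11957.80)
P2 → Amber (d²=4102.90)
P3 → Coral (d²=1851.14)
P4 → Violet (d²=5632.25)
P5 → Coral (d²=88.64)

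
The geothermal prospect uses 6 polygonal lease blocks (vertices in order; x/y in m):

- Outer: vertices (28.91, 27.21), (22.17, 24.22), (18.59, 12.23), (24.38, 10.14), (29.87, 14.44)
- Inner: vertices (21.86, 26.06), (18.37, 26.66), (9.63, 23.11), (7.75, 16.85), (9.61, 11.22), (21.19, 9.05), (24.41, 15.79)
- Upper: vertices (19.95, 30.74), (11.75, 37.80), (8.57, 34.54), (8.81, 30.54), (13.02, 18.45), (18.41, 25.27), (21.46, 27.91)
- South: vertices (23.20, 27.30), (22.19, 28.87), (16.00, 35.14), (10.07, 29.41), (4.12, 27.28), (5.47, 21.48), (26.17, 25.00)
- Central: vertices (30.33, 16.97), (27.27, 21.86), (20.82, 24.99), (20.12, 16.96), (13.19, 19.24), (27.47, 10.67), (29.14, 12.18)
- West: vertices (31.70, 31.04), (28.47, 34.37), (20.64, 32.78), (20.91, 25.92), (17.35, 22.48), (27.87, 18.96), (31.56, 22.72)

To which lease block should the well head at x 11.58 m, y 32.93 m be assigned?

Upper

Cast a ray rightward from (11.58, 32.93). For each polygon, the edges (by vertex number in listed order) whose endpoints lie on opposite sides of y = 32.93, where each meets that height, and whether that is right or left of the point:
Outer: no edge straddles that height → 0 crossings.
Inner: no edge straddles that height → 0 crossings.
Upper: 1–2 at x≈17.406 (right), 3–4 at x≈8.667 (left) → 1 crossing.
South: 2–3 at x≈18.182 (right), 3–4 at x≈13.713 (right) → 2 crossings.
Central: no edge straddles that height → 0 crossings.
West: 1–2 at x≈29.867 (right), 2–3 at x≈21.379 (right) → 2 crossings.
Only Upper has an odd count, so the point is inside Upper.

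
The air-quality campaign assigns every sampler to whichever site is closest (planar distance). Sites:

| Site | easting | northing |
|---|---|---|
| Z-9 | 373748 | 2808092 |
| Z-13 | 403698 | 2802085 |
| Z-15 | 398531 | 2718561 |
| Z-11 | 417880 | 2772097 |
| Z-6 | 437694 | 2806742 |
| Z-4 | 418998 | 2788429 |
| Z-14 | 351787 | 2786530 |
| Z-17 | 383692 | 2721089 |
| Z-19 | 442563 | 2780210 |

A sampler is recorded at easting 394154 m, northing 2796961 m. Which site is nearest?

Squared distances to each site:
Z-9: 540303997.000; Z-13: 117343312.000; Z-15: 6165718129.000; Z-11: 1181141572.000; Z-6: 1991399561.000; Z-4: 690019360.000; Z-14: 1903768450.000; Z-17: 5866013828.000; Z-19: 2624027282.000.
Minimum at Z-13.

Z-13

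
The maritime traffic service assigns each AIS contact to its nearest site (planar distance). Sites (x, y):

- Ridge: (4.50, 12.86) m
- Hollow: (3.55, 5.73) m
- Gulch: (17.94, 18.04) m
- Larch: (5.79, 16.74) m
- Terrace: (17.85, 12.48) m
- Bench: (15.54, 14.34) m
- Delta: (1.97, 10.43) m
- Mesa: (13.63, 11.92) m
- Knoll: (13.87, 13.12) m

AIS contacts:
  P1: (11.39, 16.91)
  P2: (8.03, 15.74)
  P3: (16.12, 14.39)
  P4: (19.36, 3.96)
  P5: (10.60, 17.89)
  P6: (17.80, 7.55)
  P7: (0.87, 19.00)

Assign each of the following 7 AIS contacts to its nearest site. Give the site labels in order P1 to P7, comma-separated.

P1 → Knoll (d²=20.51)
P2 → Larch (d²=6.02)
P3 → Bench (d²=0.34)
P4 → Terrace (d²=74.87)
P5 → Larch (d²=24.46)
P6 → Terrace (d²=24.31)
P7 → Larch (d²=29.31)

Knoll, Larch, Bench, Terrace, Larch, Terrace, Larch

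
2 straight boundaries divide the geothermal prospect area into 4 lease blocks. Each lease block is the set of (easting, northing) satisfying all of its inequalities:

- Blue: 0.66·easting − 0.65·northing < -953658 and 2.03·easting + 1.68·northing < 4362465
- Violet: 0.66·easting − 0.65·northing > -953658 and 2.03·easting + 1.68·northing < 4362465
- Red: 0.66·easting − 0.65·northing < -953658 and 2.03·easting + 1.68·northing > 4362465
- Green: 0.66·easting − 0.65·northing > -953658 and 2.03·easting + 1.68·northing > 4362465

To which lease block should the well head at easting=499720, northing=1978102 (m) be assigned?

0.66·499720 − 0.65·1978102 = -955951.100, which is < -953658
2.03·499720 + 1.68·1978102 = 4337642.960, which is < 4362465
This sign pattern matches Blue.

Blue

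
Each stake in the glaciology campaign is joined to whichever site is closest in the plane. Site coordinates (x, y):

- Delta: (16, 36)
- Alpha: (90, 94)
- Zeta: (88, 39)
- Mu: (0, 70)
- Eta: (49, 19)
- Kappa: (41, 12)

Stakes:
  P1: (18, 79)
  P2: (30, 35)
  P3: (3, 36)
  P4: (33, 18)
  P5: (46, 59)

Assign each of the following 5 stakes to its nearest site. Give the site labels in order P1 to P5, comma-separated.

P1 → Mu (d²=405.00)
P2 → Delta (d²=197.00)
P3 → Delta (d²=169.00)
P4 → Kappa (d²=100.00)
P5 → Delta (d²=1429.00)

Mu, Delta, Delta, Kappa, Delta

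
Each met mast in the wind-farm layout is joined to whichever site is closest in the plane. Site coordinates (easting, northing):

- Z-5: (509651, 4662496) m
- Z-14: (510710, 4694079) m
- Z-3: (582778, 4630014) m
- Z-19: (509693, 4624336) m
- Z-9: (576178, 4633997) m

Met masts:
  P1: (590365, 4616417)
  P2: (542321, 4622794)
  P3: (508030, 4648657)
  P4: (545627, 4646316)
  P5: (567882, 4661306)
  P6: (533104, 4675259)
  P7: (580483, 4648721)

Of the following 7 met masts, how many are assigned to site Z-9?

P1 → Z-3
P2 → Z-19
P3 → Z-5
P4 → Z-9
P5 → Z-9
P6 → Z-5
P7 → Z-9
3 of the 7 go to Z-9.

3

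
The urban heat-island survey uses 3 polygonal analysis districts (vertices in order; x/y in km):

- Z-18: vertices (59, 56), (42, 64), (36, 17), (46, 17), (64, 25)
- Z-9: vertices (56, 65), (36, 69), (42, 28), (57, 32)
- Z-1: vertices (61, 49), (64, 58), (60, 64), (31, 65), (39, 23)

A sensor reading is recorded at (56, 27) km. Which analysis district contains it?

Z-18

Cast a ray rightward from (56, 27). For each polygon, the edges (by vertex number in listed order) whose endpoints lie on opposite sides of y = 27, where each meets that height, and whether that is right or left of the point:
Z-18: 2–3 at x≈37.3 (left), 5–1 at x≈63.7 (right) → 1 crossing.
Z-9: no edge straddles that height → 0 crossings.
Z-1: 4–5 at x≈38.2 (left), 5–1 at x≈42.4 (left) → 0 crossings.
Only Z-18 has an odd count, so the point is inside Z-18.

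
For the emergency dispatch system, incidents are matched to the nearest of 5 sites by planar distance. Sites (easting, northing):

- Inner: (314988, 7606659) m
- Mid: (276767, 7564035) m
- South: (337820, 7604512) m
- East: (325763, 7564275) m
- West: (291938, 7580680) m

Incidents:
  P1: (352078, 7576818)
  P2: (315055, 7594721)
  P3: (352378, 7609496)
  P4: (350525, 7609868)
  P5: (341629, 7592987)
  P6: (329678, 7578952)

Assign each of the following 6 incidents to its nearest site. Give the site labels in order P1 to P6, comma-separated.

P1 → East (d²=849806074.00)
P2 → Inner (d²=142520333.00)
P3 → South (d²=236775620.00)
P4 → South (d²=190103761.00)
P5 → South (d²=147334106.00)
P6 → East (d²=230741554.00)

East, Inner, South, South, South, East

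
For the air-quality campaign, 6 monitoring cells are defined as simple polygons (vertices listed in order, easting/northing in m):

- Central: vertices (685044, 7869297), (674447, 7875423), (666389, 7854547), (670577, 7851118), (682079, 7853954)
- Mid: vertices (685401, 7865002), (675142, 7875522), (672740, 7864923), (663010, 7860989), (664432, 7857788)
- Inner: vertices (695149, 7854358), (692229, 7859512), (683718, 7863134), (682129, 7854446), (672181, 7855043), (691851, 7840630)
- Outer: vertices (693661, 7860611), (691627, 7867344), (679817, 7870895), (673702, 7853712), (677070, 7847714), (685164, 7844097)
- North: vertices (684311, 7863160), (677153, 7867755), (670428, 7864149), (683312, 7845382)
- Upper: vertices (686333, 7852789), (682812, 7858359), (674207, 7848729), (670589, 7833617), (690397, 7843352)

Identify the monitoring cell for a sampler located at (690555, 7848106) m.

Cast a ray rightward from (690555, 7848106). For each polygon, the edges (by vertex number in listed order) whose endpoints lie on opposite sides of northing = 7848106, where each meets that height, and whether that is right or left of the point:
Central: no edge straddles that height → 0 crossings.
Mid: no edge straddles that height → 0 crossings.
Inner: 5–6 at easting≈681648.2 (left), 6–1 at easting≈693647.0 (right) → 1 crossing.
Outer: 4–5 at easting≈676849.9 (left), 6–1 at easting≈687226.8 (left) → 0 crossings.
North: 3–4 at easting≈681441.9 (left), 4–1 at easting≈683465.1 (left) → 0 crossings.
Upper: 3–4 at easting≈674057.8 (left), 5–1 at easting≈688349.7 (left) → 0 crossings.
Only Inner has an odd count, so the point is inside Inner.

Inner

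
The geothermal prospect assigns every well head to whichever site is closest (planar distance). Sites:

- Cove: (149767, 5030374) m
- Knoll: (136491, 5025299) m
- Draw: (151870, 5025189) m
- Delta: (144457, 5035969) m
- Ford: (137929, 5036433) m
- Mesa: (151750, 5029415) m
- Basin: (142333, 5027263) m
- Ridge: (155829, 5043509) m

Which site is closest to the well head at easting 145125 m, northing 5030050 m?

Basin

Squared distances to each site:
Cove: 21653140.000; Knoll: 97117957.000; Draw: 69124346.000; Delta: 35480785.000; Ford: 92525105.000; Mesa: 44293850.000; Basin: 15562633.000; Ridge: 295720297.000.
Minimum at Basin.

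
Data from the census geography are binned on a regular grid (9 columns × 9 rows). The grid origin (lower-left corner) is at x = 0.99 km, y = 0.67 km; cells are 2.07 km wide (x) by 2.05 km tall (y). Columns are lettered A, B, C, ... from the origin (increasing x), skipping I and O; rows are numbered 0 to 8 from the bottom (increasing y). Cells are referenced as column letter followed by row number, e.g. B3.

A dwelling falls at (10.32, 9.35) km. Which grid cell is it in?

Column index: ⌊(10.32 − 0.99) / 2.07⌋ = ⌊4.507⌋ = 4 → column E
Row offset from origin: ⌊(9.35 − 0.67) / 2.05⌋ = ⌊4.234⌋ = 4 → row 4

E4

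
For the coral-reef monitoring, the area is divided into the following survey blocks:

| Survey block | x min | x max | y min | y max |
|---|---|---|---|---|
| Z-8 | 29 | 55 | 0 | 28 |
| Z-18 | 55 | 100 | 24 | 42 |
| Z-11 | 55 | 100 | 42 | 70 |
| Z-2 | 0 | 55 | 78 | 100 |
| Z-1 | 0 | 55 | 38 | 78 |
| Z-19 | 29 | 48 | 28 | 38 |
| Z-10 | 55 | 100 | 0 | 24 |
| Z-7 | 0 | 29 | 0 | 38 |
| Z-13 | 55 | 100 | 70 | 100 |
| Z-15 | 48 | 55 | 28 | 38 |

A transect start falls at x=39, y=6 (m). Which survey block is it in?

The point has x = 39 and y = 6.
Only Z-8 satisfies 29 ≤ x ≤ 55 and 0 ≤ y ≤ 28.

Z-8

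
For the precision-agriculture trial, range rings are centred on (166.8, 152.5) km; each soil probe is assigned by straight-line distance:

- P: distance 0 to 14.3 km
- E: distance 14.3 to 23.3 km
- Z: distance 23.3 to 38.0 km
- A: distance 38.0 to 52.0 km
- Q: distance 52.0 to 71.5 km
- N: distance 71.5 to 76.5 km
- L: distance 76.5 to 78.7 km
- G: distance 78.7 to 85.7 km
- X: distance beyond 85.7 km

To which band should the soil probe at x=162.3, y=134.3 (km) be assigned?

Distance = √((162.3−166.8)² + (134.3−152.5)²) = √(20.250 + 331.240) = 18.748 km.
14.3 ≤ 18.748 < 23.3 → E.

E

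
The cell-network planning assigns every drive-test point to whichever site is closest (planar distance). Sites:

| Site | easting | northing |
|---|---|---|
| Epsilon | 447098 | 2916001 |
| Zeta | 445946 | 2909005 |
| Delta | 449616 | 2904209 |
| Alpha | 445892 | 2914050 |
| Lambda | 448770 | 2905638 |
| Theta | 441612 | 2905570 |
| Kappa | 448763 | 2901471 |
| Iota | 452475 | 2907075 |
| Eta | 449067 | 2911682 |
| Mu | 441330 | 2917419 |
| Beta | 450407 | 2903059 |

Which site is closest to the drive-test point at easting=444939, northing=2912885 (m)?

Squared distances to each site:
Epsilon: 14370737.000; Zeta: 16068449.000; Delta: 97147305.000; Alpha: 2265434.000; Lambda: 67195570.000; Theta: 64578154.000; Kappa: 144902372.000; Iota: 90547396.000; Eta: 18487593.000; Mu: 33582037.000; Beta: 126449300.000.
Minimum at Alpha.

Alpha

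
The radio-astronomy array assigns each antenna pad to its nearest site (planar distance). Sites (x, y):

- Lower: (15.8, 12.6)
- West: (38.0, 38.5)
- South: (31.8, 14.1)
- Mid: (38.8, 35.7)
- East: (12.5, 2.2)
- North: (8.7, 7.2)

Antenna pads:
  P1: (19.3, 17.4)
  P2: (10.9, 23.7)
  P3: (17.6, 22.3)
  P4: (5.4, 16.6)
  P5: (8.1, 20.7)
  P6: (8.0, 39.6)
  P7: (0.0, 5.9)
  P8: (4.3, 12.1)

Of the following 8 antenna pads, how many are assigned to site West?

P1 → Lower
P2 → Lower
P3 → Lower
P4 → North
P5 → Lower
P6 → Lower
P7 → North
P8 → North
0 of the 8 go to West.

0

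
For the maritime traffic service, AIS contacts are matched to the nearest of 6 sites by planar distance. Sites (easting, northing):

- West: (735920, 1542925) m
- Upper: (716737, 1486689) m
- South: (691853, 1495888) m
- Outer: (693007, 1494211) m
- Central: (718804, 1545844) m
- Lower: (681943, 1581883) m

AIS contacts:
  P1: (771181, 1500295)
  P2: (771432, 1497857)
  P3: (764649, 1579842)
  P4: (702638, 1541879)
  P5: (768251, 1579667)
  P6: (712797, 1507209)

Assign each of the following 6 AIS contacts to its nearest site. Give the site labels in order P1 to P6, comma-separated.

West, Upper, West, Central, West, Upper

P1 → West (d²=3060655021.00)
P2 → Upper (d²=3116267249.00)
P3 → West (d²=2188220330.00)
P4 → Central (d²=277060781.00)
P5 → West (d²=2395268125.00)
P6 → Upper (d²=436594000.00)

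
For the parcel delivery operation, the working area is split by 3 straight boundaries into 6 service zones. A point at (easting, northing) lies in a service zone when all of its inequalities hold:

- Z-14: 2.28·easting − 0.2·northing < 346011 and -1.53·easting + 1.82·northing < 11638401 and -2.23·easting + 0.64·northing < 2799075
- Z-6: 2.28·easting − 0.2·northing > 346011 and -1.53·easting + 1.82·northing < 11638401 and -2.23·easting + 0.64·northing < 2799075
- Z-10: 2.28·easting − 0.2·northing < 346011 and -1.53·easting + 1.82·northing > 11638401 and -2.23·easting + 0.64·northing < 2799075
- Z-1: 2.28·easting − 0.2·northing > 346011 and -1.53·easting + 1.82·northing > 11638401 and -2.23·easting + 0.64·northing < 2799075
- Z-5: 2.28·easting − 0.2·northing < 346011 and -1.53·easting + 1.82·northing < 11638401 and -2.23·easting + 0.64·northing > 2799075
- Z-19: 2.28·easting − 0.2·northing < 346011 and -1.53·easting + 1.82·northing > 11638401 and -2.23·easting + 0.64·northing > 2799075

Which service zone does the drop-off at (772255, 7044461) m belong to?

Z-1

2.28·772255 − 0.2·7044461 = 351849.200, which is > 346011
-1.53·772255 + 1.82·7044461 = 11639368.870, which is > 11638401
-2.23·772255 + 0.64·7044461 = 2786326.390, which is < 2799075
This sign pattern matches Z-1.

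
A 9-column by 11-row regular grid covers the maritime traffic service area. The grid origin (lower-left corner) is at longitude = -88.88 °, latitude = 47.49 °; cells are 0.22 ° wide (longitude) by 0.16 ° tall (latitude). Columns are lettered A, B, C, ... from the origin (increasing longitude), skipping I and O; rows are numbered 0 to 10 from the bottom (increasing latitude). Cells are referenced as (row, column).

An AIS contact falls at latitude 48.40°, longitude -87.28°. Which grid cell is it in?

Column index: ⌊(-87.28 − -88.88) / 0.22⌋ = ⌊7.273⌋ = 7 → column H
Row offset from origin: ⌊(48.40 − 47.49) / 0.16⌋ = ⌊5.687⌋ = 5 → row 5

(5, H)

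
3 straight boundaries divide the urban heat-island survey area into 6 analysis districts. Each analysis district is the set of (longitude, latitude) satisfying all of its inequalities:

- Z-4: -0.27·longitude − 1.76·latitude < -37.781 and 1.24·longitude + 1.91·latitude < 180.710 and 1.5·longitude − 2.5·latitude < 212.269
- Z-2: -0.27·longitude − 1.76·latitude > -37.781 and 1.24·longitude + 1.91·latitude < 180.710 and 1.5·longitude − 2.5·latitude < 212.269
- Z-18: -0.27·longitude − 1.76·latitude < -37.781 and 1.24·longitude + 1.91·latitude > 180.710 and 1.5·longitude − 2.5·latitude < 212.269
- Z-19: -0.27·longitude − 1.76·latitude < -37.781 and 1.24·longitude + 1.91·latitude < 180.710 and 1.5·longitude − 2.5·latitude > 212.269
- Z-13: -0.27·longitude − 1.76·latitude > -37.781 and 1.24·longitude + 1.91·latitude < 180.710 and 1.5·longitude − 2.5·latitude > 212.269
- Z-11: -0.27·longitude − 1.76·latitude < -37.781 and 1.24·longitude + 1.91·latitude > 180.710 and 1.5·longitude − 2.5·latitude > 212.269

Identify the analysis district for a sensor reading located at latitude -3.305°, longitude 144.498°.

Z-13

-0.27·144.498 − 1.76·-3.305 = -33.198, which is > -37.781
1.24·144.498 + 1.91·-3.305 = 172.865, which is < 180.710
1.5·144.498 − 2.5·-3.305 = 225.009, which is > 212.269
This sign pattern matches Z-13.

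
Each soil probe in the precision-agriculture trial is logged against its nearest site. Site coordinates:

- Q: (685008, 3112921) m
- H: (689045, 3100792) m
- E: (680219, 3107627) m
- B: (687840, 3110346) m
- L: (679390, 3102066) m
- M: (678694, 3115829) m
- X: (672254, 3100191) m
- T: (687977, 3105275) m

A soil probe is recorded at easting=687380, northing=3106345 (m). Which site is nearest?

Squared distances to each site:
Q: 48870160.000; H: 33608034.000; E: 52923445.000; B: 16219601.000; L: 82149941.000; M: 165392852.000; X: 266667592.000; T: 1501309.000.
Minimum at T.

T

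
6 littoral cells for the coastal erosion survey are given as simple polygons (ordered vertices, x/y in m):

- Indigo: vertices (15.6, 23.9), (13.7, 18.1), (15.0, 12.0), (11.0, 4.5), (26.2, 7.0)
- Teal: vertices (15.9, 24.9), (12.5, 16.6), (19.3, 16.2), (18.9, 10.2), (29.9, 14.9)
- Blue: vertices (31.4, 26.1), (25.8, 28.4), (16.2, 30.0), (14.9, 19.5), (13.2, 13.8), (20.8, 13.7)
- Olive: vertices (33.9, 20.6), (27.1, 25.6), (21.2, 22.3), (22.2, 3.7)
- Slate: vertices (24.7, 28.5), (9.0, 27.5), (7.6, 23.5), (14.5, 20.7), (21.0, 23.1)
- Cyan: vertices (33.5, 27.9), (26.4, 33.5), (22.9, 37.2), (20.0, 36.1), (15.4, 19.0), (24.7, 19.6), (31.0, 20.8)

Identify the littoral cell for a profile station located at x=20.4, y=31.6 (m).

Cast a ray rightward from (20.4, 31.6). For each polygon, the edges (by vertex number in listed order) whose endpoints lie on opposite sides of y = 31.6, where each meets that height, and whether that is right or left of the point:
Indigo: no edge straddles that height → 0 crossings.
Teal: no edge straddles that height → 0 crossings.
Blue: no edge straddles that height → 0 crossings.
Olive: no edge straddles that height → 0 crossings.
Slate: no edge straddles that height → 0 crossings.
Cyan: 1–2 at x≈28.81 (right), 4–5 at x≈18.79 (left) → 1 crossing.
Only Cyan has an odd count, so the point is inside Cyan.

Cyan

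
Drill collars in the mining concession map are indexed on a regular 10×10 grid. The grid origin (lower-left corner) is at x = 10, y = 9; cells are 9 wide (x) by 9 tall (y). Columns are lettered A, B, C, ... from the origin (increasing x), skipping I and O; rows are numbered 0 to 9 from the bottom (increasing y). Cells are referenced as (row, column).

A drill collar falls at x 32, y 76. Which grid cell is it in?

Column index: ⌊(32 − 10) / 9⌋ = ⌊2.444⌋ = 2 → column C
Row offset from origin: ⌊(76 − 9) / 9⌋ = ⌊7.444⌋ = 7 → row 7

(7, C)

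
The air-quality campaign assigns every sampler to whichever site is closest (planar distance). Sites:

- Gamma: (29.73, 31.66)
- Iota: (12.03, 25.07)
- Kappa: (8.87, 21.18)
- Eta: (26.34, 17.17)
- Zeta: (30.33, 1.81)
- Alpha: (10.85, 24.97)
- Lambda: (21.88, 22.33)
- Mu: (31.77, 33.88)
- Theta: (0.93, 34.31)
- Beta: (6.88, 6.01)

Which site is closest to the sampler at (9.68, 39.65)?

Squared distances to each site:
Gamma: 465.843; Iota: 218.099; Kappa: 341.797; Eta: 782.906; Zeta: 1858.288; Alpha: 216.871; Lambda: 448.822; Mu: 521.261; Theta: 105.078; Beta: 1139.490.
Minimum at Theta.

Theta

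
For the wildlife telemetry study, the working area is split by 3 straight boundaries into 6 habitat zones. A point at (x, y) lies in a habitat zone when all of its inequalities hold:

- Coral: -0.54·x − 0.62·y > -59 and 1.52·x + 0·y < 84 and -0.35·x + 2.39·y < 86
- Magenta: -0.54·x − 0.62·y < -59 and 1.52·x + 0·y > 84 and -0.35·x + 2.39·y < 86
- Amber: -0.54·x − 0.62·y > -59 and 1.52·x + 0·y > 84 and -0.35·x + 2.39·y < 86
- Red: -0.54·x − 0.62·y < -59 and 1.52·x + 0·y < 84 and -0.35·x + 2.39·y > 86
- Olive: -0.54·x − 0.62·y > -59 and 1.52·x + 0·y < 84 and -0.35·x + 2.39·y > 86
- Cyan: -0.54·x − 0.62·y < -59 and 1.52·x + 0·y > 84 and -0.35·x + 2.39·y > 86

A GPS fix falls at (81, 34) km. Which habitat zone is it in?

-0.54·81 − 0.62·34 = -64.820, which is < -59
1.52·81 + 0·34 = 123.120, which is > 84
-0.35·81 + 2.39·34 = 52.910, which is < 86
This sign pattern matches Magenta.

Magenta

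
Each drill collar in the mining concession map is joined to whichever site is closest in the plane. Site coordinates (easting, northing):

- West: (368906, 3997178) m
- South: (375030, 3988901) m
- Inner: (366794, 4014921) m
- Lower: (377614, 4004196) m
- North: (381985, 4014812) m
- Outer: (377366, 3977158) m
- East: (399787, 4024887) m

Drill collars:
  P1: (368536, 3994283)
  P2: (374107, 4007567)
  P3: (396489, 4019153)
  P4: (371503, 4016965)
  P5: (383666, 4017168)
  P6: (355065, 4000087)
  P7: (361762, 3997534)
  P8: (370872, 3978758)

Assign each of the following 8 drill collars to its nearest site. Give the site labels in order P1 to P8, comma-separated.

West, Lower, East, Inner, North, West, West, Outer

P1 → West (d²=8517925.00)
P2 → Lower (d²=23662690.00)
P3 → East (d²=43755560.00)
P4 → Inner (d²=26352617.00)
P5 → North (d²=8376497.00)
P6 → West (d²=200035562.00)
P7 → West (d²=51163472.00)
P8 → Outer (d²=44732036.00)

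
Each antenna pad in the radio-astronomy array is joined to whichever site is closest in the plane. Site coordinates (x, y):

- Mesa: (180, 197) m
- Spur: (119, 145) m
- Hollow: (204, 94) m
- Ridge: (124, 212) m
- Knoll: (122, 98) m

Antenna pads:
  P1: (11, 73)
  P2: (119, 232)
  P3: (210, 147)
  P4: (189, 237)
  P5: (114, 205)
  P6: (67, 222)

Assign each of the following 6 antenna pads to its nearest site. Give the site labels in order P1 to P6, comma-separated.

P1 → Knoll (d²=12946.00)
P2 → Ridge (d²=425.00)
P3 → Hollow (d²=2845.00)
P4 → Mesa (d²=1681.00)
P5 → Ridge (d²=149.00)
P6 → Ridge (d²=3349.00)

Knoll, Ridge, Hollow, Mesa, Ridge, Ridge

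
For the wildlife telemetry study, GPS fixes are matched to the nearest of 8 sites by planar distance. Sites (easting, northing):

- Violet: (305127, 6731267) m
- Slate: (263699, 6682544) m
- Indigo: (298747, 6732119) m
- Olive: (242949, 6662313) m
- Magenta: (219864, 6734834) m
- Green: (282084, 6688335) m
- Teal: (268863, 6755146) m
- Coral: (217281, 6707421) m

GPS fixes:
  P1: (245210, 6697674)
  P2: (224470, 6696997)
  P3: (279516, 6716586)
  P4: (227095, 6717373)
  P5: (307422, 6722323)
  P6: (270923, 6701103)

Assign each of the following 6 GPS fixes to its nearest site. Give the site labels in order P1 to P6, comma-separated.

Slate, Coral, Indigo, Coral, Violet, Green

P1 → Slate (d²=570760021.00)
P2 → Coral (d²=160341497.00)
P3 → Indigo (d²=611105450.00)
P4 → Coral (d²=195356900.00)
P5 → Violet (d²=85262161.00)
P6 → Green (d²=287589745.00)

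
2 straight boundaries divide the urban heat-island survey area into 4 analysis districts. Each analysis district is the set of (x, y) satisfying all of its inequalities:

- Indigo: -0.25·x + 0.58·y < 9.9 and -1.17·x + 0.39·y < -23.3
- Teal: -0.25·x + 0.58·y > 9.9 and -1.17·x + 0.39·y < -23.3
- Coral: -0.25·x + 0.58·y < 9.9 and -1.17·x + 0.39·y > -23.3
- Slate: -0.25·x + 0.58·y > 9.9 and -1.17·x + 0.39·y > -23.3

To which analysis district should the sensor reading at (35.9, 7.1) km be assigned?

-0.25·35.9 + 0.58·7.1 = -4.857, which is < 9.9
-1.17·35.9 + 0.39·7.1 = -39.234, which is < -23.3
This sign pattern matches Indigo.

Indigo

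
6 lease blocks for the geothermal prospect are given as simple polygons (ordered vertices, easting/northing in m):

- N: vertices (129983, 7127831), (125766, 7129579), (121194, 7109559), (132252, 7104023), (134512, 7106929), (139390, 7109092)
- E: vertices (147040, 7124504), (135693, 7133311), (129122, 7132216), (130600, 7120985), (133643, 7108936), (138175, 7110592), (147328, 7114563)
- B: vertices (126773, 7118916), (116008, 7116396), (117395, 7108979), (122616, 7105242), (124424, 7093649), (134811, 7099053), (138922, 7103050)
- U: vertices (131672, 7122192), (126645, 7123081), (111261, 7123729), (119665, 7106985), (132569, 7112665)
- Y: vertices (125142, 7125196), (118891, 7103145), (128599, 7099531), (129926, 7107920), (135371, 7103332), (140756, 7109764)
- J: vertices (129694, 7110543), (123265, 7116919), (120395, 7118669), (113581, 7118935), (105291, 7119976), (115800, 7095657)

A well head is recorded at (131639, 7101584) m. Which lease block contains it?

Cast a ray rightward from (131639, 7101584). For each polygon, the edges (by vertex number in listed order) whose endpoints lie on opposite sides of northing = 7101584, where each meets that height, and whether that is right or left of the point:
N: no edge straddles that height → 0 crossings.
E: no edge straddles that height → 0 crossings.
B: 4–5 at easting≈123186.5 (left), 6–7 at easting≈137414.2 (right) → 1 crossing.
U: no edge straddles that height → 0 crossings.
Y: 2–3 at easting≈123084.2 (left), 3–4 at easting≈128923.8 (left) → 0 crossings.
J: 5–6 at easting≈113238.8 (left), 6–1 at easting≈121332.0 (left) → 0 crossings.
Only B has an odd count, so the point is inside B.

B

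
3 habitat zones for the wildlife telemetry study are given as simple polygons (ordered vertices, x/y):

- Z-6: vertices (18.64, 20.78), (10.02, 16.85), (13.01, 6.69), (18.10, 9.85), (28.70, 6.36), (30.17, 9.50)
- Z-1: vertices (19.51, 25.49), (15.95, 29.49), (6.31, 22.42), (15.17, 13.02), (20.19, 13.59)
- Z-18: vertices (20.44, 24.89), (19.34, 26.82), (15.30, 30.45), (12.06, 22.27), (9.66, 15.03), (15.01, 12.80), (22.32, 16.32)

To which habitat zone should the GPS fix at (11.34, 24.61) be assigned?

Z-1

Cast a ray rightward from (11.34, 24.61). For each polygon, the edges (by vertex number in listed order) whose endpoints lie on opposite sides of y = 24.61, where each meets that height, and whether that is right or left of the point:
Z-6: no edge straddles that height → 0 crossings.
Z-1: 2–3 at x≈9.296 (left), 5–1 at x≈19.560 (right) → 1 crossing.
Z-18: 3–4 at x≈12.987 (right), 7–1 at x≈20.501 (right) → 2 crossings.
Only Z-1 has an odd count, so the point is inside Z-1.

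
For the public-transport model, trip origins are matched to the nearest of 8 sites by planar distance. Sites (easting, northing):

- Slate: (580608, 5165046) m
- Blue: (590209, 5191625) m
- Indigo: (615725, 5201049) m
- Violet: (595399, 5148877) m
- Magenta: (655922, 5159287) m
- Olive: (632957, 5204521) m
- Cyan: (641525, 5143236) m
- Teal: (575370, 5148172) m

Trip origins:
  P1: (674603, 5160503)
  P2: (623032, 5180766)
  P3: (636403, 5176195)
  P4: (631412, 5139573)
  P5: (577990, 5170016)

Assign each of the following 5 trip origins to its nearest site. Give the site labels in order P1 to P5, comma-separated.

Magenta, Indigo, Magenta, Cyan, Slate

P1 → Magenta (d²=350458417.00)
P2 → Indigo (d²=464792338.00)
P3 → Magenta (d²=666871825.00)
P4 → Cyan (d²=115690338.00)
P5 → Slate (d²=31554824.00)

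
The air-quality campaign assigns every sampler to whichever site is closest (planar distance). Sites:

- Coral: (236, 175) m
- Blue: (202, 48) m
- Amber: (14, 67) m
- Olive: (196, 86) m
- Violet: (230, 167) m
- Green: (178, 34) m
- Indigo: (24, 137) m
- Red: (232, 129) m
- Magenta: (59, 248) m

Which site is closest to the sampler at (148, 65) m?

Squared distances to each site:
Coral: 19844.000; Blue: 3205.000; Amber: 17960.000; Olive: 2745.000; Violet: 17128.000; Green: 1861.000; Indigo: 20560.000; Red: 11152.000; Magenta: 41410.000.
Minimum at Green.

Green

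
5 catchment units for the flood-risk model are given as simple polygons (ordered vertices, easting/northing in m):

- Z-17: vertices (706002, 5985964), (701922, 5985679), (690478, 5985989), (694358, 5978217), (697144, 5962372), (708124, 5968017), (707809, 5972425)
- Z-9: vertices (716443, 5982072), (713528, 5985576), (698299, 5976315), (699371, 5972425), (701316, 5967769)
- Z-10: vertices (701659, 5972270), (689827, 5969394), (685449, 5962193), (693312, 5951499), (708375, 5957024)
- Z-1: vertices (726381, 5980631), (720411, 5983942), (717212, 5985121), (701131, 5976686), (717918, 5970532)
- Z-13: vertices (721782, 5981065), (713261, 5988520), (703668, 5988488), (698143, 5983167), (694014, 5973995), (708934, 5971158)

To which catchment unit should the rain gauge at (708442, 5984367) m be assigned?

Cast a ray rightward from (708442, 5984367). For each polygon, the edges (by vertex number in listed order) whose endpoints lie on opposite sides of northing = 5984367, where each meets that height, and whether that is right or left of the point:
Z-17: 3–4 at easting≈691287.7 (left), 7–1 at easting≈706215.1 (left) → 0 crossings.
Z-9: 1–2 at easting≈714533.8 (right), 2–3 at easting≈711539.9 (right) → 2 crossings.
Z-10: no edge straddles that height → 0 crossings.
Z-1: 2–3 at easting≈719257.8 (right), 3–4 at easting≈715774.5 (right) → 2 crossings.
Z-13: 1–2 at easting≈718007.8 (right), 3–4 at easting≈699389.0 (left) → 1 crossing.
Only Z-13 has an odd count, so the point is inside Z-13.

Z-13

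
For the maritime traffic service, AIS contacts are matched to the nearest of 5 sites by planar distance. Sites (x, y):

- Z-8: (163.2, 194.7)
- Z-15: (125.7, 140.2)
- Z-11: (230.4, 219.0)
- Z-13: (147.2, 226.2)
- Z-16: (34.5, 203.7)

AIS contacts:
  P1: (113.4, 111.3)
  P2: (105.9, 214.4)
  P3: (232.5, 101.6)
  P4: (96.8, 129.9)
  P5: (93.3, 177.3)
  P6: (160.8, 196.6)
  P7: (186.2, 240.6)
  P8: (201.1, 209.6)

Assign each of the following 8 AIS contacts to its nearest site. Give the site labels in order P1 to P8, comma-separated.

Z-15, Z-13, Z-15, Z-15, Z-15, Z-8, Z-13, Z-11

P1 → Z-15 (d²=986.50)
P2 → Z-13 (d²=1844.93)
P3 → Z-15 (d²=12896.20)
P4 → Z-15 (d²=941.30)
P5 → Z-15 (d²=2426.17)
P6 → Z-8 (d²=9.37)
P7 → Z-13 (d²=1728.36)
P8 → Z-11 (d²=946.85)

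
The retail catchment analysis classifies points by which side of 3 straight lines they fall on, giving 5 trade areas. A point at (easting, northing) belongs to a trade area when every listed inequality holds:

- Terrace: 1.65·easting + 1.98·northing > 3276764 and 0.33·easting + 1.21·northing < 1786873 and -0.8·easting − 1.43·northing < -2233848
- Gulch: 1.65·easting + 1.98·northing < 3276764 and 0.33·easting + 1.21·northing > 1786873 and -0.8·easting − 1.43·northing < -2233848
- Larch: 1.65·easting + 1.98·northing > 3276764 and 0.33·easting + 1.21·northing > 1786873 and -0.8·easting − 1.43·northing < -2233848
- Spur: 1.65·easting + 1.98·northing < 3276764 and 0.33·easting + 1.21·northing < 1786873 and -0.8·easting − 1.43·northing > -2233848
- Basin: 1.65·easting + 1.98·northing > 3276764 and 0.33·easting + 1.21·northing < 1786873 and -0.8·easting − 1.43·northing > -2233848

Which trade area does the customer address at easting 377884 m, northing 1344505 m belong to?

1.65·377884 + 1.98·1344505 = 3285628.500, which is > 3276764
0.33·377884 + 1.21·1344505 = 1751552.770, which is < 1786873
-0.8·377884 − 1.43·1344505 = -2224949.350, which is > -2233848
This sign pattern matches Basin.

Basin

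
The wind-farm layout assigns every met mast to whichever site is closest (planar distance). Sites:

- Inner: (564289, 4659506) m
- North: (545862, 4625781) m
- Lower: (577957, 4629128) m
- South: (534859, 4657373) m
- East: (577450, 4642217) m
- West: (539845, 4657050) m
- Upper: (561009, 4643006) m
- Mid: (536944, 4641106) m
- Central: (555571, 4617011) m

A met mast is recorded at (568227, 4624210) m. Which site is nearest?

Squared distances to each site:
Inner: 1261315460.000; North: 502661266.000; Lower: 118859624.000; South: 2213207993.000; East: 409315778.000; West: 1884003524.000; Upper: 405389140.000; Mid: 1264100905.000; Central: 211999937.000.
Minimum at Lower.

Lower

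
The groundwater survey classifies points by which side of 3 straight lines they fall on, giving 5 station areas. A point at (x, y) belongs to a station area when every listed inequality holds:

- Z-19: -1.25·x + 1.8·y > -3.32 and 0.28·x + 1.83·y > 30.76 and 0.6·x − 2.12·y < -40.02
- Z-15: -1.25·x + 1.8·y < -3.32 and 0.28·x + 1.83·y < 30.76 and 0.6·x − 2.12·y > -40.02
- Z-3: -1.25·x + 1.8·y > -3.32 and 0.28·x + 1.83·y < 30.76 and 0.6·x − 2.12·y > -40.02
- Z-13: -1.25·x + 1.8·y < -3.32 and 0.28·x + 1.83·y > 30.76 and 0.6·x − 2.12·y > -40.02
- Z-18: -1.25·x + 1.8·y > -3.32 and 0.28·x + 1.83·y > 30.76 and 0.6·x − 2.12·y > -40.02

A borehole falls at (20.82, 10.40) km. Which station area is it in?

Z-15

-1.25·20.82 + 1.8·10.40 = -7.305, which is < -3.32
0.28·20.82 + 1.83·10.40 = 24.862, which is < 30.76
0.6·20.82 − 2.12·10.40 = -9.556, which is > -40.02
This sign pattern matches Z-15.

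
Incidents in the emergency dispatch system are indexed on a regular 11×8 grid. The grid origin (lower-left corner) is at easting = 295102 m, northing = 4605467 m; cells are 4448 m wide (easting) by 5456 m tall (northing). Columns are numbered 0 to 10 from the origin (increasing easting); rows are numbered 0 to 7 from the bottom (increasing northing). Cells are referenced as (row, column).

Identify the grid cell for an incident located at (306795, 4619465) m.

(2, 2)

Column index: ⌊(306795 − 295102) / 4448⌋ = ⌊2.629⌋ = 2
Row offset from origin: ⌊(4619465 − 4605467) / 5456⌋ = ⌊2.566⌋ = 2 → row 2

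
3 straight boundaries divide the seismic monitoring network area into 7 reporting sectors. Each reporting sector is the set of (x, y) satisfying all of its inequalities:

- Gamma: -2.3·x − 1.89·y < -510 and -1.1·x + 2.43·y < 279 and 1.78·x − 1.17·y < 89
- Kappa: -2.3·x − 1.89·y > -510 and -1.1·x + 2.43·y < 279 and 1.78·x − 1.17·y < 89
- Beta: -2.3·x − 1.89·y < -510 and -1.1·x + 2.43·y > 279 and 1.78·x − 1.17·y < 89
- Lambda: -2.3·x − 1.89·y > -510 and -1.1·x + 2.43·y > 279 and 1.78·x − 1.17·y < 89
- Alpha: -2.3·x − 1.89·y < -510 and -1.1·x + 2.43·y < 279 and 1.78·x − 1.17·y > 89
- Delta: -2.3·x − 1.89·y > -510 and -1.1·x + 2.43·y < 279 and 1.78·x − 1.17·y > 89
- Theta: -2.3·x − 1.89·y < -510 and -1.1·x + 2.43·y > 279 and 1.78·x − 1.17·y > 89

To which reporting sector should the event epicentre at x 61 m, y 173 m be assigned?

Lambda

-2.3·61 − 1.89·173 = -467.270, which is > -510
-1.1·61 + 2.43·173 = 353.290, which is > 279
1.78·61 − 1.17·173 = -93.830, which is < 89
This sign pattern matches Lambda.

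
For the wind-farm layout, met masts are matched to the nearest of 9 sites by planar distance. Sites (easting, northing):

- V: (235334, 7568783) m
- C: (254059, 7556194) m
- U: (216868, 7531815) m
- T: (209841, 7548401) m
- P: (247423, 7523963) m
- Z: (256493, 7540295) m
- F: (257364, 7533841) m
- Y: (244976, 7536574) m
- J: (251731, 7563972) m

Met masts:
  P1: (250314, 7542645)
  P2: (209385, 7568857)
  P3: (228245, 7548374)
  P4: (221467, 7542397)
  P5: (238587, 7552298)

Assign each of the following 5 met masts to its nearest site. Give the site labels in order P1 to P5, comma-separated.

Z, T, T, U, C

P1 → Z (d²=43702541.00)
P2 → T (d²=418655872.00)
P3 → T (d²=338707945.00)
P4 → U (d²=133129525.00)
P5 → C (d²=254561600.00)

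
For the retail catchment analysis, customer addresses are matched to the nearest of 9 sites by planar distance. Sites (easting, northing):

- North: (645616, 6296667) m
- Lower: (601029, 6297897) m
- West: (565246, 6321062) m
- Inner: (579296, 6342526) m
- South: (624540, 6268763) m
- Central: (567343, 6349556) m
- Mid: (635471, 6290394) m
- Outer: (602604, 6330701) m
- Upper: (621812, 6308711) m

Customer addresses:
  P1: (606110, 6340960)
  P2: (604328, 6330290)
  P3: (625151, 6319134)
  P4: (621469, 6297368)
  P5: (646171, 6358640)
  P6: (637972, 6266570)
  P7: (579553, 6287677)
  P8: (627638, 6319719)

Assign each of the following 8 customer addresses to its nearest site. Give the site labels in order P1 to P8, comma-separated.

Outer, Outer, Upper, Upper, Outer, South, Lower, Upper

P1 → Outer (d²=117539117.00)
P2 → Outer (d²=3141097.00)
P3 → Upper (d²=119787850.00)
P4 → Upper (d²=128781298.00)
P5 → Outer (d²=2678671210.00)
P6 → South (d²=185227873.00)
P7 → Lower (d²=565666976.00)
P8 → Upper (d²=155118340.00)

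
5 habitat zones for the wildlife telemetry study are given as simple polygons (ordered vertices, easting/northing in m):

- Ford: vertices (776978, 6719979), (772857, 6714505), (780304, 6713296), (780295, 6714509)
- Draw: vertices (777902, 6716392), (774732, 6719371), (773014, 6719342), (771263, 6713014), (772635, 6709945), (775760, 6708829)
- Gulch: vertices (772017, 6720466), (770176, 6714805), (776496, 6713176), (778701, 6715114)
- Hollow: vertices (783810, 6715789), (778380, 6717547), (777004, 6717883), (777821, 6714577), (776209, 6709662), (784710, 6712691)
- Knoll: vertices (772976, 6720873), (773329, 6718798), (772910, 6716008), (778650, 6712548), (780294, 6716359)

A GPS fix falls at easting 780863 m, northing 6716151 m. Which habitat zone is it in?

Cast a ray rightward from (780863, 6716151). For each polygon, the edges (by vertex number in listed order) whose endpoints lie on opposite sides of northing = 6716151, where each meets that height, and whether that is right or left of the point:
Ford: 1–2 at easting≈774096.2 (left), 4–1 at easting≈779299.3 (left) → 0 crossings.
Draw: 3–4 at easting≈772131.0 (left), 6–1 at easting≈777833.7 (left) → 0 crossings.
Gulch: 1–2 at easting≈770613.7 (left), 4–1 at easting≈777405.9 (left) → 0 crossings.
Hollow: 1–2 at easting≈782691.9 (right), 3–4 at easting≈777432.0 (left) → 1 crossing.
Knoll: 2–3 at easting≈772931.5 (left), 4–5 at easting≈780204.3 (left) → 0 crossings.
Only Hollow has an odd count, so the point is inside Hollow.

Hollow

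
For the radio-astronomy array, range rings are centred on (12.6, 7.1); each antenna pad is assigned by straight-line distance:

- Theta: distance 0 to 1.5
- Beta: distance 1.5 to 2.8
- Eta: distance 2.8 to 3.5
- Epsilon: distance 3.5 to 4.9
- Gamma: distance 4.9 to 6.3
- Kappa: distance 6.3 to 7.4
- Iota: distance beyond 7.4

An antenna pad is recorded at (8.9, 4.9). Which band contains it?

Distance = √((8.9−12.6)² + (4.9−7.1)²) = √(13.690 + 4.840) = 4.305.
3.5 ≤ 4.305 < 4.9 → Epsilon.

Epsilon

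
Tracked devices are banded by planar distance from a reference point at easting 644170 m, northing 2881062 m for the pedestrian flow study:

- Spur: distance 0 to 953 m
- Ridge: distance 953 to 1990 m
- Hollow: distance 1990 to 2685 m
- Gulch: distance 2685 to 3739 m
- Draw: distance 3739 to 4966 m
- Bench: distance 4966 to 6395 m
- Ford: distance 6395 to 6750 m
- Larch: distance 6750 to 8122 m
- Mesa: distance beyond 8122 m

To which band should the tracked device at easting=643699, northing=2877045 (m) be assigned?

Distance = √((643699−644170)² + (2877045−2881062)²) = √(221841.000 + 16136289.000) = 4044.519 m.
3739 ≤ 4044.519 < 4966 → Draw.

Draw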